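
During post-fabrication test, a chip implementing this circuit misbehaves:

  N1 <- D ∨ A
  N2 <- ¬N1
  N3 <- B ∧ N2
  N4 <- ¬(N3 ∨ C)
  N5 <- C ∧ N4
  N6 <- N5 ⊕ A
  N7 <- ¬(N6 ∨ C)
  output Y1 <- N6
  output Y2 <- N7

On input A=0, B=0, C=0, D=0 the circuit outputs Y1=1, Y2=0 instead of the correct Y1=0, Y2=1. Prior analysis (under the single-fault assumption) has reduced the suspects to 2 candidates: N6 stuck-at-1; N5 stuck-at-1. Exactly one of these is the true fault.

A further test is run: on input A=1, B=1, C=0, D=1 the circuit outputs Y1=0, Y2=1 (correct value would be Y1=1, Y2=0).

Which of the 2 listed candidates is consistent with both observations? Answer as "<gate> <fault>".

Evaluate each candidate on input A=1, B=1, C=0, D=1:
  N6 stuck-at-1: N1=1, N2=0, N3=0, N4=1, N5=0, N6=1 [stuck-at-1], N7=0 → Y1=1, Y2=0 — eliminated
  N5 stuck-at-1: N1=1, N2=0, N3=0, N4=1, N5=1 [stuck-at-1], N6=0, N7=1 → Y1=0, Y2=1 — matches
Only N5 stuck-at-1 reproduces the observed Y1=0, Y2=1.

N5 stuck-at-1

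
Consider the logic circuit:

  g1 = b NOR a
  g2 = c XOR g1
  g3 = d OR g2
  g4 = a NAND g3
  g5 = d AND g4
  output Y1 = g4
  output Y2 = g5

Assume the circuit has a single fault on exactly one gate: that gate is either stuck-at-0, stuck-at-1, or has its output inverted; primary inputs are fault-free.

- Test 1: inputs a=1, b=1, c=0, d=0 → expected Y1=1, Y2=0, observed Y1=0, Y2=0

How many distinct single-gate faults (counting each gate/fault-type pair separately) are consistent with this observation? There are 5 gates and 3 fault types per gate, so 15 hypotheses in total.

8

Fault-free: g1=0, g2=0, g3=0, g4=1, g5=0 → Y1=1, Y2=0. Observed Y1=0, Y2=0.
  g1: stuck-at-1, inverted output ✓; others ✗
  g2: stuck-at-1, inverted output ✓; others ✗
  g3: stuck-at-1, inverted output ✓; others ✗
  g4: stuck-at-0, inverted output ✓; others ✗
  g5: none of the 3 fault types match ✗
Consistent faults: {g1 stuck-at-1, g1 inverted output, g2 stuck-at-1, g2 inverted output, g3 stuck-at-1, g3 inverted output, g4 stuck-at-0, g4 inverted output} — 8 in all.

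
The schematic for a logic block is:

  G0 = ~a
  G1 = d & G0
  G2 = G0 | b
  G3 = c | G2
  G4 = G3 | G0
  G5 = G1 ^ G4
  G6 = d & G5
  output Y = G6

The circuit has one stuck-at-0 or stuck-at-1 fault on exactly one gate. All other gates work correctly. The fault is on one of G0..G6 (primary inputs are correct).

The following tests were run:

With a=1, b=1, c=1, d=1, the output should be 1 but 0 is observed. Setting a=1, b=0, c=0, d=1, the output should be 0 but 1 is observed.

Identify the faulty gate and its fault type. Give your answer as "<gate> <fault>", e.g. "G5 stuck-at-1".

G1 stuck-at-1

Fault-free values for test 1 (a=1, b=1, c=1, d=1): G0=0, G1=0, G2=1, G3=1, G4=1, G5=1, G6=1, giving Y=1. Observed 0.
Test 1: faults giving observed 0 are {G0 stuck-at-1, G1 stuck-at-1, G3 stuck-at-0, G4 stuck-at-0, G5 stuck-at-0, G6 stuck-at-0}.
Test 2 (a=1, b=0, c=0, d=1): fault-free G0=0, G1=0, G2=0, G3=0, G4=0, G5=0, G6=0 → 0; observed 1. Eliminates G0 stuck-at-1, G3 stuck-at-0, G4 stuck-at-0, G5 stuck-at-0, G6 stuck-at-0.
Only G1 stuck-at-1 is consistent with every test.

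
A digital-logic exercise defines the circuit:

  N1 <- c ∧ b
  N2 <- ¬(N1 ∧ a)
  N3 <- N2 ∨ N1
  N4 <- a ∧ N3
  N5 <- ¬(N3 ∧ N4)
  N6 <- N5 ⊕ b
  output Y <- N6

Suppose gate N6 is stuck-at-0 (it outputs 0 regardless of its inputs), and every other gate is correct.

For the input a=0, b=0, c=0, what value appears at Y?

0

Propagate with N6 forced: N1=0, N2=1, N3=1, N4=0, N5=1, N6=0 [stuck-at-0].
So Y = 0. (Without the fault it would be 1.)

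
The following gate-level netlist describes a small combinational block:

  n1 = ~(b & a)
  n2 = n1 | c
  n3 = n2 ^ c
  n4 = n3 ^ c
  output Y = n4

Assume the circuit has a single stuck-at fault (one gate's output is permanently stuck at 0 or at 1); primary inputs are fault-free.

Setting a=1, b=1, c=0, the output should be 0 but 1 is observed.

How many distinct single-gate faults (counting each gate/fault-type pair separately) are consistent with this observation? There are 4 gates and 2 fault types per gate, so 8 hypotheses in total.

Fault-free: n1=0, n2=0, n3=0, n4=0 → 0. Observed 1.
  n1 stuck-at-0: output 0 ✗
  n1 stuck-at-1: output 1 ✓
  n2 stuck-at-0: output 0 ✗
  n2 stuck-at-1: output 1 ✓
  n3 stuck-at-0: output 0 ✗
  n3 stuck-at-1: output 1 ✓
  n4 stuck-at-0: output 0 ✗
  n4 stuck-at-1: output 1 ✓
Consistent faults: {n1 stuck-at-1, n2 stuck-at-1, n3 stuck-at-1, n4 stuck-at-1} — 4 in all.

4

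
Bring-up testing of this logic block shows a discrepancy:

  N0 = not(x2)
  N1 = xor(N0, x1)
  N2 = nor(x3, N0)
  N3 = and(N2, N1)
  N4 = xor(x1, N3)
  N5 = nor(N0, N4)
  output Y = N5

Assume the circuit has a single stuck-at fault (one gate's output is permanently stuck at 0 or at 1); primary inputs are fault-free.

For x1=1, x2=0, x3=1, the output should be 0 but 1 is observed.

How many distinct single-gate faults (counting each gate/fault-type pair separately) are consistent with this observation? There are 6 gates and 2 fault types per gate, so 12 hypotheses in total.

Fault-free: N0=1, N1=0, N2=0, N3=0, N4=1, N5=0 → 0. Observed 1.
  N0 stuck-at-0: output 0 ✗
  N0 stuck-at-1: output 0 ✗
  N1 stuck-at-0: output 0 ✗
  N1 stuck-at-1: output 0 ✗
  N2 stuck-at-0: output 0 ✗
  N2 stuck-at-1: output 0 ✗
  N3 stuck-at-0: output 0 ✗
  N3 stuck-at-1: output 0 ✗
  N4 stuck-at-0: output 0 ✗
  N4 stuck-at-1: output 0 ✗
  N5 stuck-at-0: output 0 ✗
  N5 stuck-at-1: output 1 ✓
Consistent faults: {N5 stuck-at-1} — 1 in all.

1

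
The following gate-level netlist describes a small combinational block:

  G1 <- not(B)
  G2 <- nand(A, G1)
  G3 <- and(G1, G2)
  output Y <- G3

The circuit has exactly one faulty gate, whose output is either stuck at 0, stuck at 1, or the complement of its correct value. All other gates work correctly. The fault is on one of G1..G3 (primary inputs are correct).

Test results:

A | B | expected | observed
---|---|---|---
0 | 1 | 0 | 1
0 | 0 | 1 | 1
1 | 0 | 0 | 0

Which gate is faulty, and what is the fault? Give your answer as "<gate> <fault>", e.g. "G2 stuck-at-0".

Fault-free values for test 1 (A=0, B=1): G1=0, G2=1, G3=0, giving Y=0. Observed 1.
Test 1: faults giving observed 1 are {G1 stuck-at-1, G1 inverted output, G3 stuck-at-1, G3 inverted output}.
Test 2 (A=0, B=0): fault-free G1=1, G2=1, G3=1 → 1; observed 1. Eliminates G1 inverted output, G3 inverted output.
Test 3 (A=1, B=0): fault-free G1=1, G2=0, G3=0 → 0; observed 0. Eliminates G3 stuck-at-1.
Only G1 stuck-at-1 is consistent with every test.

G1 stuck-at-1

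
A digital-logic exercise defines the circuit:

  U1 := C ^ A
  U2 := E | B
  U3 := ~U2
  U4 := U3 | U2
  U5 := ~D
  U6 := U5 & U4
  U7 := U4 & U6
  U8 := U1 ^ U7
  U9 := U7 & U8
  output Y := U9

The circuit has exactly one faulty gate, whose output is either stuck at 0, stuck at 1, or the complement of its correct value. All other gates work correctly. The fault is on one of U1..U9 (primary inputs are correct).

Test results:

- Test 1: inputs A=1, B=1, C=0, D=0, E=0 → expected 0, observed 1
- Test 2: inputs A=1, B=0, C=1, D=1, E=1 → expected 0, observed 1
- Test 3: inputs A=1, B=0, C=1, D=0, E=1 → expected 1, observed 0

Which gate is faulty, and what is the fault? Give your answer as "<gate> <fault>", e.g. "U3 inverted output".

Fault-free values for test 1 (A=1, B=1, C=0, D=0, E=0): U1=1, U2=1, U3=0, U4=1, U5=1, U6=1, U7=1, U8=0, U9=0, giving Y=0. Observed 1.
Test 1: faults giving observed 1 are {U1 stuck-at-0, U1 inverted output, U8 stuck-at-1, U8 inverted output, U9 stuck-at-1, U9 inverted output}.
Test 2 (A=1, B=0, C=1, D=1, E=1): fault-free U1=0, U2=1, U3=0, U4=1, U5=0, U6=0, U7=0, U8=0, U9=0 → 0; observed 1. Eliminates U1 stuck-at-0, U1 inverted output, U8 stuck-at-1, U8 inverted output.
Test 3 (A=1, B=0, C=1, D=0, E=1): fault-free U1=0, U2=1, U3=0, U4=1, U5=1, U6=1, U7=1, U8=1, U9=1 → 1; observed 0. Eliminates U9 stuck-at-1.
Only U9 inverted output is consistent with every test.

U9 inverted output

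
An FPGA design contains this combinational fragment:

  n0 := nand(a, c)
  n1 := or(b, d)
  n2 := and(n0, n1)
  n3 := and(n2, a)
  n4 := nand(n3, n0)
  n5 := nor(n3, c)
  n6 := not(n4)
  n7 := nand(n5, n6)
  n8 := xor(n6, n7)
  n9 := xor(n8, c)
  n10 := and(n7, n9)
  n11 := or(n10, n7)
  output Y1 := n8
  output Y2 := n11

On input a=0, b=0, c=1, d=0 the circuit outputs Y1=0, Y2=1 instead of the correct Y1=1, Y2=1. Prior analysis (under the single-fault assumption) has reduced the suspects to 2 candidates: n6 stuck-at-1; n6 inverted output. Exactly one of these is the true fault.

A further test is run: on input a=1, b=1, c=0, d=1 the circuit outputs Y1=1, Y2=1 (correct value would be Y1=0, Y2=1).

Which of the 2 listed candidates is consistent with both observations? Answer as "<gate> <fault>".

n6 inverted output

Evaluate each candidate on input a=1, b=1, c=0, d=1:
  n6 stuck-at-1: n0=1, n1=1, n2=1, n3=1, n4=0, n5=0, n6=1 [stuck-at-1], n7=1, n8=0, n9=0, n10=0, n11=1 → Y1=0, Y2=1 — eliminated
  n6 inverted output: n0=1, n1=1, n2=1, n3=1, n4=0, n5=0, n6=0 [inverted output], n7=1, n8=1, n9=1, n10=1, n11=1 → Y1=1, Y2=1 — matches
Only n6 inverted output reproduces the observed Y1=1, Y2=1.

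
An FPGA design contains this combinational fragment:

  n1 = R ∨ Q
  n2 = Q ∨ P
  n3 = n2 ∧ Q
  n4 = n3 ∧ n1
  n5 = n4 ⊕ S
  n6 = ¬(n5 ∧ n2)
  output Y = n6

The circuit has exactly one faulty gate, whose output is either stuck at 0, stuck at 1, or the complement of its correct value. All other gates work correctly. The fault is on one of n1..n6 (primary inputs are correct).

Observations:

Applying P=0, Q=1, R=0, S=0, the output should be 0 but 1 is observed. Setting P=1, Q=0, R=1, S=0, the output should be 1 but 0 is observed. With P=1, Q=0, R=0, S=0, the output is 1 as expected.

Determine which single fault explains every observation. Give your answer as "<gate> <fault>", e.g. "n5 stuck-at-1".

n3 inverted output

Fault-free values for test 1 (P=0, Q=1, R=0, S=0): n1=1, n2=1, n3=1, n4=1, n5=1, n6=0, giving Y=0. Observed 1.
Test 1: faults giving observed 1 are {n1 stuck-at-0, n1 inverted output, n2 stuck-at-0, n2 inverted output, n3 stuck-at-0, n3 inverted output, n4 stuck-at-0, n4 inverted output, n5 stuck-at-0, n5 inverted output, n6 stuck-at-1, n6 inverted output}.
Test 2 (P=1, Q=0, R=1, S=0): fault-free n1=1, n2=1, n3=0, n4=0, n5=0, n6=1 → 1; observed 0. Eliminates n1 stuck-at-0, n1 inverted output, n2 stuck-at-0, n2 inverted output, n3 stuck-at-0, n4 stuck-at-0, n5 stuck-at-0, n6 stuck-at-1.
Test 3 (P=1, Q=0, R=0, S=0): fault-free n1=0, n2=1, n3=0, n4=0, n5=0, n6=1 → 1; observed 1. Eliminates n4 inverted output, n5 inverted output, n6 inverted output.
Only n3 inverted output is consistent with every test.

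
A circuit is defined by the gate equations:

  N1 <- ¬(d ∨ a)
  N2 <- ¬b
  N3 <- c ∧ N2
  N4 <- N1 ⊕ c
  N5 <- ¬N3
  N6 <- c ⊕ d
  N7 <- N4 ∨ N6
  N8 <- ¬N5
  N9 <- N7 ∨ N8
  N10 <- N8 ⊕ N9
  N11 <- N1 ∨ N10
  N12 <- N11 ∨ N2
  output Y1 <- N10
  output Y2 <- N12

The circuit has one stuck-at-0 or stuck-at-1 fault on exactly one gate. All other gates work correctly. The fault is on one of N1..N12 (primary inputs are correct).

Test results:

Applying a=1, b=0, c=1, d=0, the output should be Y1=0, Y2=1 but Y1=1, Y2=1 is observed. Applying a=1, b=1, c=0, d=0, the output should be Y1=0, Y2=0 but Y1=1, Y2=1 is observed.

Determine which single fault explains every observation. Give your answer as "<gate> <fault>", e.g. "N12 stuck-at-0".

Fault-free values for test 1 (a=1, b=0, c=1, d=0): N1=0, N2=1, N3=1, N4=1, N5=0, N6=1, N7=1, N8=1, N9=1, N10=0, N11=0, N12=1, giving Y1=0, Y2=1. Observed Y1=1, Y2=1.
Test 1: faults giving observed Y1=1, Y2=1 are {N2 stuck-at-0, N3 stuck-at-0, N5 stuck-at-1, N8 stuck-at-0, N9 stuck-at-0, N10 stuck-at-1}.
Test 2 (a=1, b=1, c=0, d=0): fault-free N1=0, N2=0, N3=0, N4=0, N5=1, N6=0, N7=0, N8=0, N9=0, N10=0, N11=0, N12=0 → Y1=0, Y2=0; observed Y1=1, Y2=1. Eliminates N2 stuck-at-0, N3 stuck-at-0, N5 stuck-at-1, N8 stuck-at-0, N9 stuck-at-0.
Only N10 stuck-at-1 is consistent with every test.

N10 stuck-at-1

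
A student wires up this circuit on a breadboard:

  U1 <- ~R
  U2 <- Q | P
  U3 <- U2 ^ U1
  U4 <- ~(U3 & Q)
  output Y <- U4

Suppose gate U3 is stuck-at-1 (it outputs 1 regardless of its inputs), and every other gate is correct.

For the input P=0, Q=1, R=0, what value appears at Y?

Propagate with U3 forced: U1=1, U2=1, U3=1 [stuck-at-1], U4=0.
So Y = 0. (Without the fault it would be 1.)

0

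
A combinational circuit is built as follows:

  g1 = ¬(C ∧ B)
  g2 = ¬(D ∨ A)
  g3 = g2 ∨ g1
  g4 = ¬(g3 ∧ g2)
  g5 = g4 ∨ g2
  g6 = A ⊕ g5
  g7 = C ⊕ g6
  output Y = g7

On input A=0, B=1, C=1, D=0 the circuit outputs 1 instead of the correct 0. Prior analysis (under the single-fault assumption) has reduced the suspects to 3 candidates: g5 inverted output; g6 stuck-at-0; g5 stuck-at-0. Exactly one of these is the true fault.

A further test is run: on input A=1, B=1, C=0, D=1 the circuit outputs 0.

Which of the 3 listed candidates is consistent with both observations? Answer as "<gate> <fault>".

g6 stuck-at-0

Evaluate each candidate on input A=1, B=1, C=0, D=1:
  g5 inverted output: g1=1, g2=0, g3=1, g4=1, g5=0 [inverted output], g6=1, g7=1 → 1 — eliminated
  g6 stuck-at-0: g1=1, g2=0, g3=1, g4=1, g5=1, g6=0 [stuck-at-0], g7=0 → 0 — matches
  g5 stuck-at-0: g1=1, g2=0, g3=1, g4=1, g5=0 [stuck-at-0], g6=1, g7=1 → 1 — eliminated
Only g6 stuck-at-0 reproduces the observed 0.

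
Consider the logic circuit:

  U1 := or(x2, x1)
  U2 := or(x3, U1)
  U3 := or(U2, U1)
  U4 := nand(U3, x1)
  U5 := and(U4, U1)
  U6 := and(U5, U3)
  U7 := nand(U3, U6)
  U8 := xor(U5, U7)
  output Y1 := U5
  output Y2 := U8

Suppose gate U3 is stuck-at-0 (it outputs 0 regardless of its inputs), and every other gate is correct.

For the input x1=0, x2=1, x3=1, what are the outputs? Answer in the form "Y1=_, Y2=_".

Propagate with U3 forced: U1=1, U2=1, U3=0 [stuck-at-0], U4=1, U5=1, U6=0, U7=1, U8=0.
So the outputs are Y1=1, Y2=0. (Without the fault they would be Y1=1, Y2=1.)

Y1=1, Y2=0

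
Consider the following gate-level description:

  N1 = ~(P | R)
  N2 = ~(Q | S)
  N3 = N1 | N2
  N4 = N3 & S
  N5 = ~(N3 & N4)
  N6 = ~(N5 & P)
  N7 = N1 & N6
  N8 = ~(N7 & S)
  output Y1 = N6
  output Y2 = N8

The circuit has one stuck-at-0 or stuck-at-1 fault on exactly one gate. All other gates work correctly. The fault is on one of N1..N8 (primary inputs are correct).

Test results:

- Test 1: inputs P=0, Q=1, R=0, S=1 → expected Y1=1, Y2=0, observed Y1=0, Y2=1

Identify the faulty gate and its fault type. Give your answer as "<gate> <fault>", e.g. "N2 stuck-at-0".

Fault-free values for test 1 (P=0, Q=1, R=0, S=1): N1=1, N2=0, N3=1, N4=1, N5=0, N6=1, N7=1, N8=0, giving Y1=1, Y2=0. Observed Y1=0, Y2=1.
Test 1: faults giving observed Y1=0, Y2=1 are {N6 stuck-at-0}.
Only N6 stuck-at-0 is consistent with every test.

N6 stuck-at-0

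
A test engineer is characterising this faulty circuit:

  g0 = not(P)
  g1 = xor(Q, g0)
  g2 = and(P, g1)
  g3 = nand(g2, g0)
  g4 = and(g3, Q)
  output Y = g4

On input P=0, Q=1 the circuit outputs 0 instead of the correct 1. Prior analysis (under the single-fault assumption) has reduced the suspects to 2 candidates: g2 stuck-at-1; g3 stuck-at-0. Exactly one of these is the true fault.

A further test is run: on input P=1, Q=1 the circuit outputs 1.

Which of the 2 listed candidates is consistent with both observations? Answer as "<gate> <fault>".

Evaluate each candidate on input P=1, Q=1:
  g2 stuck-at-1: g0=0, g1=1, g2=1 [stuck-at-1], g3=1, g4=1 → 1 — matches
  g3 stuck-at-0: g0=0, g1=1, g2=1, g3=0 [stuck-at-0], g4=0 → 0 — eliminated
Only g2 stuck-at-1 reproduces the observed 1.

g2 stuck-at-1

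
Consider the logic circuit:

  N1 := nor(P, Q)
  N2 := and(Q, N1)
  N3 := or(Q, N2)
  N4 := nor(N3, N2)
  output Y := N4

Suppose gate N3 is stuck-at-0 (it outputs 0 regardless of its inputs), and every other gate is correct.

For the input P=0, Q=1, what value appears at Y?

Propagate with N3 forced: N1=0, N2=0, N3=0 [stuck-at-0], N4=1.
So Y = 1. (Without the fault it would be 0.)

1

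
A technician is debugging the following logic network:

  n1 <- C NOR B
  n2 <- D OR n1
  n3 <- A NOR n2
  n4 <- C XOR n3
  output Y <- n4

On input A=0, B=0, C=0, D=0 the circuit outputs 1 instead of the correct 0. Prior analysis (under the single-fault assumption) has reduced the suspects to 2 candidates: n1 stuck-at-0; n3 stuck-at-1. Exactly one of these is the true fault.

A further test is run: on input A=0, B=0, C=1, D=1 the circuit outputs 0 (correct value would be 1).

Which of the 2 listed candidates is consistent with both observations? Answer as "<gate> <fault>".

n3 stuck-at-1

Evaluate each candidate on input A=0, B=0, C=1, D=1:
  n1 stuck-at-0: n1=0 [stuck-at-0], n2=1, n3=0, n4=1 → 1 — eliminated
  n3 stuck-at-1: n1=0, n2=1, n3=1 [stuck-at-1], n4=0 → 0 — matches
Only n3 stuck-at-1 reproduces the observed 0.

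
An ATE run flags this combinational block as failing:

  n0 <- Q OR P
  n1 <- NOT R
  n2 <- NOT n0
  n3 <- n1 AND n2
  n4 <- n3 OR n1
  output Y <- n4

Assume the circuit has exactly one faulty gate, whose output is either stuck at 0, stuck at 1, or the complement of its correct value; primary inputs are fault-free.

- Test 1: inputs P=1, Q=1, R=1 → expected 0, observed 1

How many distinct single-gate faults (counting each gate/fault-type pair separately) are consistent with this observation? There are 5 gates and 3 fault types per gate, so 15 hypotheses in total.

Fault-free: n0=1, n1=0, n2=0, n3=0, n4=0 → 0. Observed 1.
  n0: none of the 3 fault types match ✗
  n1: stuck-at-1, inverted output ✓; others ✗
  n2: none of the 3 fault types match ✗
  n3: stuck-at-1, inverted output ✓; others ✗
  n4: stuck-at-1, inverted output ✓; others ✗
Consistent faults: {n1 stuck-at-1, n1 inverted output, n3 stuck-at-1, n3 inverted output, n4 stuck-at-1, n4 inverted output} — 6 in all.

6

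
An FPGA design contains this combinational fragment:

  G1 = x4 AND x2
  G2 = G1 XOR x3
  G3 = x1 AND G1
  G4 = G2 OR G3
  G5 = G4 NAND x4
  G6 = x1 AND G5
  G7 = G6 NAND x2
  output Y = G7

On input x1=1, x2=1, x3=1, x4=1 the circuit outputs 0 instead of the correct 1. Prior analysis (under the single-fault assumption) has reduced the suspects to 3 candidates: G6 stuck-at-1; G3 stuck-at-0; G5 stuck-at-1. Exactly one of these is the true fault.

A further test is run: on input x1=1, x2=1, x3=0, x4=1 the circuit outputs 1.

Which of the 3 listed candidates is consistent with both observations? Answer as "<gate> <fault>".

Evaluate each candidate on input x1=1, x2=1, x3=0, x4=1:
  G6 stuck-at-1: G1=1, G2=1, G3=1, G4=1, G5=0, G6=1 [stuck-at-1], G7=0 → 0 — eliminated
  G3 stuck-at-0: G1=1, G2=1, G3=0 [stuck-at-0], G4=1, G5=0, G6=0, G7=1 → 1 — matches
  G5 stuck-at-1: G1=1, G2=1, G3=1, G4=1, G5=1 [stuck-at-1], G6=1, G7=0 → 0 — eliminated
Only G3 stuck-at-0 reproduces the observed 1.

G3 stuck-at-0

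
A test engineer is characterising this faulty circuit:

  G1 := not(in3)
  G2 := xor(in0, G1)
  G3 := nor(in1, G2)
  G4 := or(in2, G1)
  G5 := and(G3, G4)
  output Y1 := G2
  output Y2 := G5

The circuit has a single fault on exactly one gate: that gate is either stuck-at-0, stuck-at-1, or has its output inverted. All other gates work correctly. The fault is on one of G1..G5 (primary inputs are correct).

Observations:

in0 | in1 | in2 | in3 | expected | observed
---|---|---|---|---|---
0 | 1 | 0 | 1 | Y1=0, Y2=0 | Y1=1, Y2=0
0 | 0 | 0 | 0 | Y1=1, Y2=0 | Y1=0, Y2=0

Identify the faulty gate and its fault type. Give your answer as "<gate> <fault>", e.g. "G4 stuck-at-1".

G1 inverted output

Fault-free values for test 1 (in0=0, in1=1, in2=0, in3=1): G1=0, G2=0, G3=0, G4=0, G5=0, giving Y1=0, Y2=0. Observed Y1=1, Y2=0.
Test 1: faults giving observed Y1=1, Y2=0 are {G1 stuck-at-1, G1 inverted output, G2 stuck-at-1, G2 inverted output}.
Test 2 (in0=0, in1=0, in2=0, in3=0): fault-free G1=1, G2=1, G3=0, G4=1, G5=0 → Y1=1, Y2=0; observed Y1=0, Y2=0. Eliminates G1 stuck-at-1, G2 stuck-at-1, G2 inverted output.
Only G1 inverted output is consistent with every test.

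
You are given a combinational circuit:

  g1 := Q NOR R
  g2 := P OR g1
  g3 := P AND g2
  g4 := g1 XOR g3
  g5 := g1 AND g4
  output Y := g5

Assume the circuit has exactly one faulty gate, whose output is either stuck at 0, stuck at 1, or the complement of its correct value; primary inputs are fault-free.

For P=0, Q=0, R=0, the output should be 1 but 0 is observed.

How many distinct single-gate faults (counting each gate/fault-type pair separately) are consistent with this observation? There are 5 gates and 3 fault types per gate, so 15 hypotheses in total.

Fault-free: g1=1, g2=1, g3=0, g4=1, g5=1 → 1. Observed 0.
  g1: stuck-at-0, inverted output ✓; others ✗
  g2: none of the 3 fault types match ✗
  g3: stuck-at-1, inverted output ✓; others ✗
  g4: stuck-at-0, inverted output ✓; others ✗
  g5: stuck-at-0, inverted output ✓; others ✗
Consistent faults: {g1 stuck-at-0, g1 inverted output, g3 stuck-at-1, g3 inverted output, g4 stuck-at-0, g4 inverted output, g5 stuck-at-0, g5 inverted output} — 8 in all.

8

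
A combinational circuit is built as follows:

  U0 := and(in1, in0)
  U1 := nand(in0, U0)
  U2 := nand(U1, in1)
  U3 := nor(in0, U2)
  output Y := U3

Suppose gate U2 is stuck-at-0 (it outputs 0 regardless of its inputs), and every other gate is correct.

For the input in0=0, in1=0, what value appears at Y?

Propagate with U2 forced: U0=0, U1=1, U2=0 [stuck-at-0], U3=1.
So Y = 1. (Without the fault it would be 0.)

1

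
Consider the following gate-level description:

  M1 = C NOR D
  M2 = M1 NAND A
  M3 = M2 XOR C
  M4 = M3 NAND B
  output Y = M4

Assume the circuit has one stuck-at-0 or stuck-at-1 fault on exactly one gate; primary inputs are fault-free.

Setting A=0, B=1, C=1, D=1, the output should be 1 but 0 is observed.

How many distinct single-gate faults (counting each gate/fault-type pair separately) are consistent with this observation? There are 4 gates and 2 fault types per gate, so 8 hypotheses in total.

3

Fault-free: M1=0, M2=1, M3=0, M4=1 → 1. Observed 0.
  M1 stuck-at-0: output 1 ✗
  M1 stuck-at-1: output 1 ✗
  M2 stuck-at-0: output 0 ✓
  M2 stuck-at-1: output 1 ✗
  M3 stuck-at-0: output 1 ✗
  M3 stuck-at-1: output 0 ✓
  M4 stuck-at-0: output 0 ✓
  M4 stuck-at-1: output 1 ✗
Consistent faults: {M2 stuck-at-0, M3 stuck-at-1, M4 stuck-at-0} — 3 in all.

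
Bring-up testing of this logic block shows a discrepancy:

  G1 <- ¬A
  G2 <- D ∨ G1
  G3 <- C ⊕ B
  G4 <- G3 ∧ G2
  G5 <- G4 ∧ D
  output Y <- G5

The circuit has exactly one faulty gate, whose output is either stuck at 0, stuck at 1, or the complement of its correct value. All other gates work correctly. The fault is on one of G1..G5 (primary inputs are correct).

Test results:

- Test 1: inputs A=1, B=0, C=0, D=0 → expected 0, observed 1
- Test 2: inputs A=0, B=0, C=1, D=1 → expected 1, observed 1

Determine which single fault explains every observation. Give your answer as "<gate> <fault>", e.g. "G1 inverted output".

Fault-free values for test 1 (A=1, B=0, C=0, D=0): G1=0, G2=0, G3=0, G4=0, G5=0, giving Y=0. Observed 1.
Test 1: faults giving observed 1 are {G5 stuck-at-1, G5 inverted output}.
Test 2 (A=0, B=0, C=1, D=1): fault-free G1=1, G2=1, G3=1, G4=1, G5=1 → 1; observed 1. Eliminates G5 inverted output.
Only G5 stuck-at-1 is consistent with every test.

G5 stuck-at-1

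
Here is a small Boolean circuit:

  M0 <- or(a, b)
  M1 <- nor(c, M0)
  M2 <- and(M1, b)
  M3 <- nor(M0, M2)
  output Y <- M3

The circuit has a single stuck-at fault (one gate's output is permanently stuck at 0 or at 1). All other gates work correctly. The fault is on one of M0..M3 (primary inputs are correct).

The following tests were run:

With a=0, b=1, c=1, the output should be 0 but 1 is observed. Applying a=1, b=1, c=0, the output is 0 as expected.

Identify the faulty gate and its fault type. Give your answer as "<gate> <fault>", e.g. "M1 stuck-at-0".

Fault-free values for test 1 (a=0, b=1, c=1): M0=1, M1=0, M2=0, M3=0, giving Y=0. Observed 1.
Test 1: faults giving observed 1 are {M0 stuck-at-0, M3 stuck-at-1}.
Test 2 (a=1, b=1, c=0): fault-free M0=1, M1=0, M2=0, M3=0 → 0; observed 0. Eliminates M3 stuck-at-1.
Only M0 stuck-at-0 is consistent with every test.

M0 stuck-at-0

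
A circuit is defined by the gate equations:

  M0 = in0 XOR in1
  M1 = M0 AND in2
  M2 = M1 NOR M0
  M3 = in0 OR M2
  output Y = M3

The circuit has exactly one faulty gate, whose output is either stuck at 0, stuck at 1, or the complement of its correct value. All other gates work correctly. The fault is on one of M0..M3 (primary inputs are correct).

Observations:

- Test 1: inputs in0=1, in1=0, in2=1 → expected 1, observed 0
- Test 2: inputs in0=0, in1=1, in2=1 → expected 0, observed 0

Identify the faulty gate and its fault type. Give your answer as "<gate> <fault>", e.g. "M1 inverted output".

M3 stuck-at-0

Fault-free values for test 1 (in0=1, in1=0, in2=1): M0=1, M1=1, M2=0, M3=1, giving Y=1. Observed 0.
Test 1: faults giving observed 0 are {M3 stuck-at-0, M3 inverted output}.
Test 2 (in0=0, in1=1, in2=1): fault-free M0=1, M1=1, M2=0, M3=0 → 0; observed 0. Eliminates M3 inverted output.
Only M3 stuck-at-0 is consistent with every test.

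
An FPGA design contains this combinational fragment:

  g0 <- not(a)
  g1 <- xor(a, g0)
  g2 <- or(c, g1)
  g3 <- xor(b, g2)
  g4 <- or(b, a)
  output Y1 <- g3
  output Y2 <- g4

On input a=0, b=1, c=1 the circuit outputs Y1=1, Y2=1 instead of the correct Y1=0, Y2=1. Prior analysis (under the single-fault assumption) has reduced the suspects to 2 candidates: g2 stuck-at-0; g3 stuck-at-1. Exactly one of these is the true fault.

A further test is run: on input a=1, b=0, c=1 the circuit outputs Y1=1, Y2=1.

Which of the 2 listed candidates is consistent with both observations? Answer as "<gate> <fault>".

g3 stuck-at-1

Evaluate each candidate on input a=1, b=0, c=1:
  g2 stuck-at-0: g0=0, g1=1, g2=0 [stuck-at-0], g3=0, g4=1 → Y1=0, Y2=1 — eliminated
  g3 stuck-at-1: g0=0, g1=1, g2=1, g3=1 [stuck-at-1], g4=1 → Y1=1, Y2=1 — matches
Only g3 stuck-at-1 reproduces the observed Y1=1, Y2=1.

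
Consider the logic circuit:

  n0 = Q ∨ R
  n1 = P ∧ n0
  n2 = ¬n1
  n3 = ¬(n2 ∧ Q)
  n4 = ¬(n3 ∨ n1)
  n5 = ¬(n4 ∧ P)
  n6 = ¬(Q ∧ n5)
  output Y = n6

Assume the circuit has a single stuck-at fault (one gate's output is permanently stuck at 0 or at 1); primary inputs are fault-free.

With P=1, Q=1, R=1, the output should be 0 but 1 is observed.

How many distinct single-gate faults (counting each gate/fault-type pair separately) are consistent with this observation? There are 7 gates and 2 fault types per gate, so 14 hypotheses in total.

5

Fault-free: n0=1, n1=1, n2=0, n3=1, n4=0, n5=1, n6=0 → 0. Observed 1.
  n0 stuck-at-0: output 1 ✓
  n0 stuck-at-1: output 0 ✗
  n1 stuck-at-0: output 1 ✓
  n1 stuck-at-1: output 0 ✗
  n2 stuck-at-0: output 0 ✗
  n2 stuck-at-1: output 0 ✗
  n3 stuck-at-0: output 0 ✗
  n3 stuck-at-1: output 0 ✗
  n4 stuck-at-0: output 0 ✗
  n4 stuck-at-1: output 1 ✓
  n5 stuck-at-0: output 1 ✓
  n5 stuck-at-1: output 0 ✗
  n6 stuck-at-0: output 0 ✗
  n6 stuck-at-1: output 1 ✓
Consistent faults: {n0 stuck-at-0, n1 stuck-at-0, n4 stuck-at-1, n5 stuck-at-0, n6 stuck-at-1} — 5 in all.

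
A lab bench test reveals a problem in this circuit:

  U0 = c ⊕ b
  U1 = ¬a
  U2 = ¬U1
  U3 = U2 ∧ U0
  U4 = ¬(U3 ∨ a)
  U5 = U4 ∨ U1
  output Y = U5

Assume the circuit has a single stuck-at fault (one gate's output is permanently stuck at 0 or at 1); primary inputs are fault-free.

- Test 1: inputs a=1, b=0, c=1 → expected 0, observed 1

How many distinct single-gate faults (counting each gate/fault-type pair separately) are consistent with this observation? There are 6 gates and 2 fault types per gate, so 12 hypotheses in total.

Fault-free: U0=1, U1=0, U2=1, U3=1, U4=0, U5=0 → 0. Observed 1.
  U0 stuck-at-0: output 0 ✗
  U0 stuck-at-1: output 0 ✗
  U1 stuck-at-0: output 0 ✗
  U1 stuck-at-1: output 1 ✓
  U2 stuck-at-0: output 0 ✗
  U2 stuck-at-1: output 0 ✗
  U3 stuck-at-0: output 0 ✗
  U3 stuck-at-1: output 0 ✗
  U4 stuck-at-0: output 0 ✗
  U4 stuck-at-1: output 1 ✓
  U5 stuck-at-0: output 0 ✗
  U5 stuck-at-1: output 1 ✓
Consistent faults: {U1 stuck-at-1, U4 stuck-at-1, U5 stuck-at-1} — 3 in all.

3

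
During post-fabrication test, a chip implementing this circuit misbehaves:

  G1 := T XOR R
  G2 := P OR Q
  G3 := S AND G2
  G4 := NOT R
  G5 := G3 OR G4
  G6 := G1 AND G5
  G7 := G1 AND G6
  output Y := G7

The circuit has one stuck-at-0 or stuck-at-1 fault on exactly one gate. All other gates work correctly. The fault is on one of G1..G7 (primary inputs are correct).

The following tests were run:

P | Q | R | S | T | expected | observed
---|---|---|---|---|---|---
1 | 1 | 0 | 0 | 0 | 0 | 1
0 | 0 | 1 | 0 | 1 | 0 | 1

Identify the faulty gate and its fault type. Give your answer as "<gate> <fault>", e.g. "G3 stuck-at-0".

Fault-free values for test 1 (P=1, Q=1, R=0, S=0, T=0): G1=0, G2=1, G3=0, G4=1, G5=1, G6=0, G7=0, giving Y=0. Observed 1.
Test 1: faults giving observed 1 are {G1 stuck-at-1, G7 stuck-at-1}.
Test 2 (P=0, Q=0, R=1, S=0, T=1): fault-free G1=0, G2=0, G3=0, G4=0, G5=0, G6=0, G7=0 → 0; observed 1. Eliminates G1 stuck-at-1.
Only G7 stuck-at-1 is consistent with every test.

G7 stuck-at-1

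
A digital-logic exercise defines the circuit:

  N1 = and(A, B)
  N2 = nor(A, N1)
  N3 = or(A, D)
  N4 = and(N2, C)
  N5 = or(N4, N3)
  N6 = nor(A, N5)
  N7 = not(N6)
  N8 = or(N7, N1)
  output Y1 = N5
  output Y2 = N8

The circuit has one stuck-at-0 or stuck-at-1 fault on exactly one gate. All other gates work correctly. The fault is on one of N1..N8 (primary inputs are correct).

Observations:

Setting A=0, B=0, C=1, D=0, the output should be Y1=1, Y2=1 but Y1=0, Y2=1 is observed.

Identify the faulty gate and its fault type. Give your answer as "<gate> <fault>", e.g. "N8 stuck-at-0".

N1 stuck-at-1

Fault-free values for test 1 (A=0, B=0, C=1, D=0): N1=0, N2=1, N3=0, N4=1, N5=1, N6=0, N7=1, N8=1, giving Y1=1, Y2=1. Observed Y1=0, Y2=1.
Test 1: faults giving observed Y1=0, Y2=1 are {N1 stuck-at-1}.
Only N1 stuck-at-1 is consistent with every test.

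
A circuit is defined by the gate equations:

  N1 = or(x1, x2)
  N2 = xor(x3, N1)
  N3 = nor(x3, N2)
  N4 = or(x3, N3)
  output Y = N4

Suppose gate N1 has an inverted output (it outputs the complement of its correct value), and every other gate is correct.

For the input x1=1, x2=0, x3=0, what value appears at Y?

1

Propagate with N1 forced: N1=0 [inverted output], N2=0, N3=1, N4=1.
So Y = 1. (Without the fault it would be 0.)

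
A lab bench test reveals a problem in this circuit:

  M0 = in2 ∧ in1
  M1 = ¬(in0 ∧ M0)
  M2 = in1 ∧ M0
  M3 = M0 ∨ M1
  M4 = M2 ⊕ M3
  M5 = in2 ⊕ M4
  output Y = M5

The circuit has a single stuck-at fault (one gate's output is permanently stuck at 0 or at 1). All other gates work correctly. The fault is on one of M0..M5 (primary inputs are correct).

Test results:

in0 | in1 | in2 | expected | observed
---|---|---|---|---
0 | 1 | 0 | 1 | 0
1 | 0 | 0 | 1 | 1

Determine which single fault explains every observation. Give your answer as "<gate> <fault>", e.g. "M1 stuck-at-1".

Fault-free values for test 1 (in0=0, in1=1, in2=0): M0=0, M1=1, M2=0, M3=1, M4=1, M5=1, giving Y=1. Observed 0.
Test 1: faults giving observed 0 are {M0 stuck-at-1, M1 stuck-at-0, M2 stuck-at-1, M3 stuck-at-0, M4 stuck-at-0, M5 stuck-at-0}.
Test 2 (in0=1, in1=0, in2=0): fault-free M0=0, M1=1, M2=0, M3=1, M4=1, M5=1 → 1; observed 1. Eliminates M1 stuck-at-0, M2 stuck-at-1, M3 stuck-at-0, M4 stuck-at-0, M5 stuck-at-0.
Only M0 stuck-at-1 is consistent with every test.

M0 stuck-at-1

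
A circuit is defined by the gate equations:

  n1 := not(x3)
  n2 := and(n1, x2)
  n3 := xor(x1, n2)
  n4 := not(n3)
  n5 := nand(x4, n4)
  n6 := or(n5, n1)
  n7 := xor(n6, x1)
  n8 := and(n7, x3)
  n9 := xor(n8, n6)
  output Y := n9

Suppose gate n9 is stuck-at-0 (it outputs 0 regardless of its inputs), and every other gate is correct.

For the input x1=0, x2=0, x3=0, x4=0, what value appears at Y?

Propagate with n9 forced: n1=1, n2=0, n3=0, n4=1, n5=1, n6=1, n7=1, n8=0, n9=0 [stuck-at-0].
So Y = 0. (Without the fault it would be 1.)

0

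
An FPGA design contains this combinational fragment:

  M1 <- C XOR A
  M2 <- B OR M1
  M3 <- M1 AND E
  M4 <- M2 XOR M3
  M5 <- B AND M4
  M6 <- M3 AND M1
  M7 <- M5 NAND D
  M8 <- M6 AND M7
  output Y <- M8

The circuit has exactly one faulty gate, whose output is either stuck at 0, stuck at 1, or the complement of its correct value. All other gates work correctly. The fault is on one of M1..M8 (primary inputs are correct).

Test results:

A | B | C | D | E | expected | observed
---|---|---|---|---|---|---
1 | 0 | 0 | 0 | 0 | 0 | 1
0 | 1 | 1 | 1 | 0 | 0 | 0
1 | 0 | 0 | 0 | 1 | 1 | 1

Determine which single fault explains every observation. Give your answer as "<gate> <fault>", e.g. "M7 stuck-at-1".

M6 stuck-at-1

Fault-free values for test 1 (A=1, B=0, C=0, D=0, E=0): M1=1, M2=1, M3=0, M4=1, M5=0, M6=0, M7=1, M8=0, giving Y=0. Observed 1.
Test 1: faults giving observed 1 are {M3 stuck-at-1, M3 inverted output, M6 stuck-at-1, M6 inverted output, M8 stuck-at-1, M8 inverted output}.
Test 2 (A=0, B=1, C=1, D=1, E=0): fault-free M1=1, M2=1, M3=0, M4=1, M5=1, M6=0, M7=0, M8=0 → 0; observed 0. Eliminates M3 stuck-at-1, M3 inverted output, M8 stuck-at-1, M8 inverted output.
Test 3 (A=1, B=0, C=0, D=0, E=1): fault-free M1=1, M2=1, M3=1, M4=0, M5=0, M6=1, M7=1, M8=1 → 1; observed 1. Eliminates M6 inverted output.
Only M6 stuck-at-1 is consistent with every test.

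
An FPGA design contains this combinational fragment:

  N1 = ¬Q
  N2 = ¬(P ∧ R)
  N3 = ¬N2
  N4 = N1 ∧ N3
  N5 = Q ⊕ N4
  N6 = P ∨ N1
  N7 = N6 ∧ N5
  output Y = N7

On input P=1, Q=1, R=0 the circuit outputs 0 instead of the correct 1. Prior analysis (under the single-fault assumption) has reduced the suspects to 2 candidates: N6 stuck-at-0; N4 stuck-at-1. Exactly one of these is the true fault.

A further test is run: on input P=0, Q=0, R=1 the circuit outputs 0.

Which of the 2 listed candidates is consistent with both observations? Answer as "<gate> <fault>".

Evaluate each candidate on input P=0, Q=0, R=1:
  N6 stuck-at-0: N1=1, N2=1, N3=0, N4=0, N5=0, N6=0 [stuck-at-0], N7=0 → 0 — matches
  N4 stuck-at-1: N1=1, N2=1, N3=0, N4=1 [stuck-at-1], N5=1, N6=1, N7=1 → 1 — eliminated
Only N6 stuck-at-0 reproduces the observed 0.

N6 stuck-at-0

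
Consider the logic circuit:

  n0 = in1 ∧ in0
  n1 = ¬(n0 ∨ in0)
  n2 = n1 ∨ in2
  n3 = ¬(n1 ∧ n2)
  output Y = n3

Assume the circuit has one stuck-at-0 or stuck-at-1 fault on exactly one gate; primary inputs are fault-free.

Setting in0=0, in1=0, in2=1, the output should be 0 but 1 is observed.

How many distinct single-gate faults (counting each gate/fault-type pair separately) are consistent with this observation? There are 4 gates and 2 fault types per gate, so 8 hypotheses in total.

Fault-free: n0=0, n1=1, n2=1, n3=0 → 0. Observed 1.
  n0 stuck-at-0: output 0 ✗
  n0 stuck-at-1: output 1 ✓
  n1 stuck-at-0: output 1 ✓
  n1 stuck-at-1: output 0 ✗
  n2 stuck-at-0: output 1 ✓
  n2 stuck-at-1: output 0 ✗
  n3 stuck-at-0: output 0 ✗
  n3 stuck-at-1: output 1 ✓
Consistent faults: {n0 stuck-at-1, n1 stuck-at-0, n2 stuck-at-0, n3 stuck-at-1} — 4 in all.

4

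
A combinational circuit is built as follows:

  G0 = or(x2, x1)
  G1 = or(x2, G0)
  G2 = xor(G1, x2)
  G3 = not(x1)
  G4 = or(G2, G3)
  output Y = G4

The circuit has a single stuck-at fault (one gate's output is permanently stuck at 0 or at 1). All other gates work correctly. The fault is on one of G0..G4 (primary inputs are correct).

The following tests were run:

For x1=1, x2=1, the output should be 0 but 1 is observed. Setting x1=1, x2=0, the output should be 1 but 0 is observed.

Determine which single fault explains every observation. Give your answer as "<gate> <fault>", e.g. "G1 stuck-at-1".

Fault-free values for test 1 (x1=1, x2=1): G0=1, G1=1, G2=0, G3=0, G4=0, giving Y=0. Observed 1.
Test 1: faults giving observed 1 are {G1 stuck-at-0, G2 stuck-at-1, G3 stuck-at-1, G4 stuck-at-1}.
Test 2 (x1=1, x2=0): fault-free G0=1, G1=1, G2=1, G3=0, G4=1 → 1; observed 0. Eliminates G2 stuck-at-1, G3 stuck-at-1, G4 stuck-at-1.
Only G1 stuck-at-0 is consistent with every test.

G1 stuck-at-0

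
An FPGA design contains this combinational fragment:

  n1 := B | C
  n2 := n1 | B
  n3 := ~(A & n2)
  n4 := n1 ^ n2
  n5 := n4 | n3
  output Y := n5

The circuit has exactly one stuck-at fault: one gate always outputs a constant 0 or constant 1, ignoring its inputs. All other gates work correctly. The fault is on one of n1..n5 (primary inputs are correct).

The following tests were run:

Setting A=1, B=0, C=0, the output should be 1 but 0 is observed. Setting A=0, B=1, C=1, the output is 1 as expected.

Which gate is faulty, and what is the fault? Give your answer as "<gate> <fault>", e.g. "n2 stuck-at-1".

n1 stuck-at-1

Fault-free values for test 1 (A=1, B=0, C=0): n1=0, n2=0, n3=1, n4=0, n5=1, giving Y=1. Observed 0.
Test 1: faults giving observed 0 are {n1 stuck-at-1, n3 stuck-at-0, n5 stuck-at-0}.
Test 2 (A=0, B=1, C=1): fault-free n1=1, n2=1, n3=1, n4=0, n5=1 → 1; observed 1. Eliminates n3 stuck-at-0, n5 stuck-at-0.
Only n1 stuck-at-1 is consistent with every test.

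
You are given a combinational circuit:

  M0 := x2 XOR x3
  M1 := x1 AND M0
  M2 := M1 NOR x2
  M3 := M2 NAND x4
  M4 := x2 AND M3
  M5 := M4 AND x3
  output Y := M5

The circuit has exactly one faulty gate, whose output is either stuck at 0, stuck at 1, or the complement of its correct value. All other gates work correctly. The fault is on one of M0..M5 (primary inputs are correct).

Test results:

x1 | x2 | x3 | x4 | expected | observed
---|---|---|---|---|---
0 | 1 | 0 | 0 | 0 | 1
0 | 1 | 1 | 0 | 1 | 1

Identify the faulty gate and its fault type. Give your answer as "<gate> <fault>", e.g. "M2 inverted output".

Fault-free values for test 1 (x1=0, x2=1, x3=0, x4=0): M0=1, M1=0, M2=0, M3=1, M4=1, M5=0, giving Y=0. Observed 1.
Test 1: faults giving observed 1 are {M5 stuck-at-1, M5 inverted output}.
Test 2 (x1=0, x2=1, x3=1, x4=0): fault-free M0=0, M1=0, M2=0, M3=1, M4=1, M5=1 → 1; observed 1. Eliminates M5 inverted output.
Only M5 stuck-at-1 is consistent with every test.

M5 stuck-at-1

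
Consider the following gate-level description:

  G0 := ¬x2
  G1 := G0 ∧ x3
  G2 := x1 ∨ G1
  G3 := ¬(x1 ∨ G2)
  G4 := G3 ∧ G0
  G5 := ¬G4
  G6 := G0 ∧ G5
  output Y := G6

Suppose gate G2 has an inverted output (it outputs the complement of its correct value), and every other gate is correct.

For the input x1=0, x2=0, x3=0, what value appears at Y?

Propagate with G2 forced: G0=1, G1=0, G2=1 [inverted output], G3=0, G4=0, G5=1, G6=1.
So Y = 1. (Without the fault it would be 0.)

1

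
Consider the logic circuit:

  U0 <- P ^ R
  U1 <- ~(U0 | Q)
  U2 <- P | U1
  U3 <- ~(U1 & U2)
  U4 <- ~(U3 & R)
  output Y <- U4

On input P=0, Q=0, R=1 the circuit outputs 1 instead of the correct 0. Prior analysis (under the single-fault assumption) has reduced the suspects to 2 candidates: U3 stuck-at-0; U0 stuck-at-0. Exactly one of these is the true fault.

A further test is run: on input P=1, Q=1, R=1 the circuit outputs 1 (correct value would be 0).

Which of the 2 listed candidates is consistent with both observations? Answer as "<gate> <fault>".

U3 stuck-at-0

Evaluate each candidate on input P=1, Q=1, R=1:
  U3 stuck-at-0: U0=0, U1=0, U2=1, U3=0 [stuck-at-0], U4=1 → 1 — matches
  U0 stuck-at-0: U0=0 [stuck-at-0], U1=0, U2=1, U3=1, U4=0 → 0 — eliminated
Only U3 stuck-at-0 reproduces the observed 1.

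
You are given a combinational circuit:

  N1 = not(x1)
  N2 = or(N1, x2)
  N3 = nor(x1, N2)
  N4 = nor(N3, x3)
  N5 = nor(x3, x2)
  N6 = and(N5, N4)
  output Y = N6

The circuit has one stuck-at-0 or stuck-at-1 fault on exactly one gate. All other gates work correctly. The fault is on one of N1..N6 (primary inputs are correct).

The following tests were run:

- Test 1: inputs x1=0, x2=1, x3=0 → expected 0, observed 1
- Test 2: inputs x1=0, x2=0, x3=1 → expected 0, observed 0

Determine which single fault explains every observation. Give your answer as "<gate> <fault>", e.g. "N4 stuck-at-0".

Fault-free values for test 1 (x1=0, x2=1, x3=0): N1=1, N2=1, N3=0, N4=1, N5=0, N6=0, giving Y=0. Observed 1.
Test 1: faults giving observed 1 are {N5 stuck-at-1, N6 stuck-at-1}.
Test 2 (x1=0, x2=0, x3=1): fault-free N1=1, N2=1, N3=0, N4=0, N5=0, N6=0 → 0; observed 0. Eliminates N6 stuck-at-1.
Only N5 stuck-at-1 is consistent with every test.

N5 stuck-at-1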